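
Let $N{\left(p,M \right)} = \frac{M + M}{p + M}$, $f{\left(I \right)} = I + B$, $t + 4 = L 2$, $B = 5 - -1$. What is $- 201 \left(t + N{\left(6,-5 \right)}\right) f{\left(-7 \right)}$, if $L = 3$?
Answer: $-1608$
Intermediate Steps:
$B = 6$ ($B = 5 + 1 = 6$)
$t = 2$ ($t = -4 + 3 \cdot 2 = -4 + 6 = 2$)
$f{\left(I \right)} = 6 + I$ ($f{\left(I \right)} = I + 6 = 6 + I$)
$N{\left(p,M \right)} = \frac{2 M}{M + p}$
$- 201 \left(t + N{\left(6,-5 \right)}\right) f{\left(-7 \right)} = - 201 \left(2 + 2 \left(-5\right) \frac{1}{-5 + 6}\right) \left(6 - 7\right) = - 201 \left(2 + 2 \left(-5\right) 1^{-1}\right) \left(-1\right) = - 201 \left(2 + 2 \left(-5\right) 1\right) \left(-1\right) = - 201 \left(2 - 10\right) \left(-1\right) = - 201 \left(\left(-8\right) \left(-1\right)\right) = \left(-201\right) 8 = -1608$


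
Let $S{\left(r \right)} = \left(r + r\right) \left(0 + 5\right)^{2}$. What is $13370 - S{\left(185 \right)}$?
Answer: $4120$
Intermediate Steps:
$S{\left(r \right)} = 50 r$ ($S{\left(r \right)} = 2 r 5^{2} = 2 r 25 = 50 r$)
$13370 - S{\left(185 \right)} = 13370 - 50 \cdot 185 = 13370 - 9250 = 4120$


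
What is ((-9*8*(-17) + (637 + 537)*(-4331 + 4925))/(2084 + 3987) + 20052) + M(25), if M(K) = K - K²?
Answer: 118791672/6071 ≈ 19567.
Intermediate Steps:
((-9*8*(-17) + (637 + 537)*(-4331 + 4925))/(2084 + 3987) + 20052) + M(25) = ((-9*8*(-17) + (637 + 537)*(-4331 + 4925))/(2084 + 3987) + 20052) + 25*(1 - 1*25) = ((-72*(-17) + 1174*594)/6071 + 20052) + 25*(1 - 25) = ((1224 + 697356)*(1/6071) + 20052) + 25*(-24) = (698580*(1/6071) + 20052) - 600 = (698580/6071 + 20052) - 600 = 122434272/6071 - 600 = 118791672/6071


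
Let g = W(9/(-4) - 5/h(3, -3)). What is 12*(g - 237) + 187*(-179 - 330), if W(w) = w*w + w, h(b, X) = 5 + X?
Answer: -391253/4 ≈ -97813.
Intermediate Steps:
W(w) = w + w² (W(w) = w² + w = w + w²)
g = 285/16 (g = (9/(-4) - 5/(5 - 3))*(1 + (9/(-4) - 5/(5 - 3))) = (9*(-¼) - 5/2)*(1 + (9*(-¼) - 5/2)) = (-9/4 - 5*½)*(1 + (-9/4 - 5*½)) = (-9/4 - 5/2)*(1 + (-9/4 - 5/2)) = -19*(1 - 19/4)/4 = -19/4*(-15/4) = 285/16 ≈ 17.813)
12*(g - 237) + 187*(-179 - 330) = 12*(285/16 - 237) + 187*(-179 - 330) = 12*(-3507/16) + 187*(-509) = -10521/4 - 95183 = -391253/4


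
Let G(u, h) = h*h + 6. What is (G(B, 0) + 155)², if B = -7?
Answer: 25921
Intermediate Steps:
G(u, h) = 6 + h² (G(u, h) = h² + 6 = 6 + h²)
(G(B, 0) + 155)² = ((6 + 0²) + 155)² = ((6 + 0) + 155)² = (6 + 155)² = 161² = 25921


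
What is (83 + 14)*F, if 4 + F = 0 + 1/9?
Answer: -3395/9 ≈ -377.22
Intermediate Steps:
F = -35/9 (F = -4 + (0 + 1/9) = -4 + (0 + ⅑) = -4 + ⅑ = -35/9 ≈ -3.8889)
(83 + 14)*F = (83 + 14)*(-35/9) = 97*(-35/9) = -3395/9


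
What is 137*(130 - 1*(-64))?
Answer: 26578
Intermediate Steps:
137*(130 - 1*(-64)) = 137*(130 + 64) = 137*194 = 26578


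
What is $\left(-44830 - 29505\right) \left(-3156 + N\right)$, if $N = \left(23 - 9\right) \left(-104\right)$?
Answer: $342833020$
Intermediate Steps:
$N = -1456$ ($N = 14 \left(-104\right) = -1456$)
$\left(-44830 - 29505\right) \left(-3156 + N\right) = \left(-44830 - 29505\right) \left(-3156 - 1456\right) = \left(-74335\right) \left(-4612\right) = 342833020$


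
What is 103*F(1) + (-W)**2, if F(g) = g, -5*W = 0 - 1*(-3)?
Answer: 2584/25 ≈ 103.36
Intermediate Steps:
W = -3/5 (W = -(0 - 1*(-3))/5 = -(0 + 3)/5 = -1/5*3 = -3/5 ≈ -0.60000)
103*F(1) + (-W)**2 = 103*1 + (-1*(-3/5))**2 = 103 + (3/5)**2 = 103 + 9/25 = 2584/25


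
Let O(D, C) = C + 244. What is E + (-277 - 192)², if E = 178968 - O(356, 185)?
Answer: 398500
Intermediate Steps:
O(D, C) = 244 + C
E = 178539 (E = 178968 - (244 + 185) = 178968 - 1*429 = 178968 - 429 = 178539)
E + (-277 - 192)² = 178539 + (-277 - 192)² = 178539 + (-469)² = 178539 + 219961 = 398500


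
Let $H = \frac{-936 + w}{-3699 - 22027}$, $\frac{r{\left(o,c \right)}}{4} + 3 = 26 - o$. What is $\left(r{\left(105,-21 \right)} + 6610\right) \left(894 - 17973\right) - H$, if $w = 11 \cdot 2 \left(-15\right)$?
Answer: $- \frac{1380074846547}{12863} \approx -1.0729 \cdot 10^{8}$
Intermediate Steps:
$w = -330$ ($w = 22 \left(-15\right) = -330$)
$r{\left(o,c \right)} = 92 - 4 o$ ($r{\left(o,c \right)} = -12 + 4 \left(26 - o\right) = -12 - \left(-104 + 4 o\right) = 92 - 4 o$)
$H = \frac{633}{12863}$ ($H = \frac{-936 - 330}{-3699 - 22027} = - \frac{1266}{-25726} = \left(-1266\right) \left(- \frac{1}{25726}\right) = \frac{633}{12863} \approx 0.049211$)
$\left(r{\left(105,-21 \right)} + 6610\right) \left(894 - 17973\right) - H = \left(\left(92 - 420\right) + 6610\right) \left(894 - 17973\right) - \frac{633}{12863} = \left(\left(92 - 420\right) + 6610\right) \left(-17079\right) - \frac{633}{12863} = \left(-328 + 6610\right) \left(-17079\right) - \frac{633}{12863} = 6282 \left(-17079\right) - \frac{633}{12863} = -107290278 - \frac{633}{12863} = - \frac{1380074846547}{12863}$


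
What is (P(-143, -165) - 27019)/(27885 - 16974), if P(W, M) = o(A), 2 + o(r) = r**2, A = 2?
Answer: -27017/10911 ≈ -2.4761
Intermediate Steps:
o(r) = -2 + r**2
P(W, M) = 2 (P(W, M) = -2 + 2**2 = -2 + 4 = 2)
(P(-143, -165) - 27019)/(27885 - 16974) = (2 - 27019)/(27885 - 16974) = -27017/10911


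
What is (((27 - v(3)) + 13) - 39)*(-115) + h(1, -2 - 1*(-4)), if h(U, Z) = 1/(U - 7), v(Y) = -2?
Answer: -2071/6 ≈ -345.17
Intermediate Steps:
h(U, Z) = 1/(-7 + U)
(((27 - v(3)) + 13) - 39)*(-115) + h(1, -2 - 1*(-4)) = (((27 - 1*(-2)) + 13) - 39)*(-115) + 1/(-7 + 1) = (((27 + 2) + 13) - 39)*(-115) + 1/(-6) = ((29 + 13) - 39)*(-115) - ⅙ = (42 - 39)*(-115) - ⅙ = 3*(-115) - ⅙ = -345 - ⅙ = -2071/6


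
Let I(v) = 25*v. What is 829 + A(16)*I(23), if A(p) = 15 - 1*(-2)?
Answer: 10604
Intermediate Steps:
A(p) = 17 (A(p) = 15 + 2 = 17)
829 + A(16)*I(23) = 829 + 17*(25*23) = 829 + 17*575 = 829 + 9775 = 10604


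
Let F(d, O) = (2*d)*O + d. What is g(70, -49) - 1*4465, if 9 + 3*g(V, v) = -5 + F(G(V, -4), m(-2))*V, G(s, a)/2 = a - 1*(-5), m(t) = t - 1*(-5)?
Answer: -4143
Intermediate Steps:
m(t) = 5 + t (m(t) = t + 5 = 5 + t)
G(s, a) = 10 + 2*a (G(s, a) = 2*(a - 1*(-5)) = 2*(a + 5) = 2*(5 + a) = 10 + 2*a)
F(d, O) = d + 2*O*d (F(d, O) = 2*O*d + d = d + 2*O*d)
g(V, v) = -14/3 + 14*V/3 (g(V, v) = -3 + (-5 + ((10 + 2*(-4))*(1 + 2*(5 - 2)))*V)/3 = -3 + (-5 + ((10 - 8)*(1 + 2*3))*V)/3 = -3 + (-5 + (2*(1 + 6))*V)/3 = -3 + (-5 + (2*7)*V)/3 = -3 + (-5 + 14*V)/3 = -3 + (-5/3 + 14*V/3) = -14/3 + 14*V/3)
g(70, -49) - 1*4465 = (-14/3 + (14/3)*70) - 1*4465 = (-14/3 + 980/3) - 4465 = 322 - 4465 = -4143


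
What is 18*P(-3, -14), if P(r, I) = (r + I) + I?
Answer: -558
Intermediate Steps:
P(r, I) = r + 2*I (P(r, I) = (I + r) + I = r + 2*I)
18*P(-3, -14) = 18*(-3 + 2*(-14)) = 18*(-3 - 28) = 18*(-31) = -558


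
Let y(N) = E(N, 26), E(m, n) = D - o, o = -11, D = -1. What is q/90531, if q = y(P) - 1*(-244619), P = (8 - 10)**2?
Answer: 3883/1437 ≈ 2.7022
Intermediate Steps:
E(m, n) = 10 (E(m, n) = -1 - 1*(-11) = -1 + 11 = 10)
P = 4 (P = (-2)**2 = 4)
y(N) = 10
q = 244629 (q = 10 - 1*(-244619) = 10 + 244619 = 244629)
q/90531 = 244629/90531 = 244629*(1/90531) = 3883/1437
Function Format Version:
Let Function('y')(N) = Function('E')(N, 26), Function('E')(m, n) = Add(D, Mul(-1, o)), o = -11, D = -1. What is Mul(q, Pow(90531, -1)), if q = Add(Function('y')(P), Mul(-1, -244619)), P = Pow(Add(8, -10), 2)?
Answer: Rational(3883, 1437) ≈ 2.7022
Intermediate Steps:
Function('E')(m, n) = 10 (Function('E')(m, n) = Add(-1, Mul(-1, -11)) = Add(-1, 11) = 10)
P = 4 (P = Pow(-2, 2) = 4)
Function('y')(N) = 10
q = 244629 (q = Add(10, Mul(-1, -244619)) = Add(10, 244619) = 244629)
Mul(q, Pow(90531, -1)) = Mul(244629, Pow(90531, -1)) = Mul(244629, Rational(1, 90531)) = Rational(3883, 1437)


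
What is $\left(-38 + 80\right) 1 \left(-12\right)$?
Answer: $-504$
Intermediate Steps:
$\left(-38 + 80\right) 1 \left(-12\right) = 42 \left(-12\right) = -504$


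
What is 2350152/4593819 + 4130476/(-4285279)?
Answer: -2967867371812/6561932030167 ≈ -0.45229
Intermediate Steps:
2350152/4593819 + 4130476/(-4285279) = 2350152*(1/4593819) + 4130476*(-1/4285279) = 783384/1531273 - 4130476/4285279 = -2967867371812/6561932030167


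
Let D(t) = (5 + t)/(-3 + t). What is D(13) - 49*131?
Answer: -32086/5 ≈ -6417.2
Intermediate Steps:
D(t) = (5 + t)/(-3 + t)
D(13) - 49*131 = (5 + 13)/(-3 + 13) - 49*131 = 18/10 - 6419 = (⅒)*18 - 6419 = 9/5 - 6419 = -32086/5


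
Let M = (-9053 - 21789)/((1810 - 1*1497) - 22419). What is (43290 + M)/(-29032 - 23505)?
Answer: -68357113/82955923 ≈ -0.82402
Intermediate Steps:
M = 2203/1579 (M = -30842/((1810 - 1497) - 22419) = -30842/(313 - 22419) = -30842/(-22106) = -30842*(-1/22106) = 2203/1579 ≈ 1.3952)
(43290 + M)/(-29032 - 23505) = (43290 + 2203/1579)/(-29032 - 23505) = (68357113/1579)/(-52537) = (68357113/1579)*(-1/52537) = -68357113/82955923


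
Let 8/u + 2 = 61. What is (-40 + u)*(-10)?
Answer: 23520/59 ≈ 398.64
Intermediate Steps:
u = 8/59 (u = 8/(-2 + 61) = 8/59 ≈ 0.13559)
(-40 + u)*(-10) = (-40 + 8/59)*(-10) = -2352/59*(-10) = 23520/59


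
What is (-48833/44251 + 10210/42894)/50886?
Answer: -410709998/24146709605271 ≈ -1.7009e-5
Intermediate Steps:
(-48833/44251 + 10210/42894)/50886 = (-48833*1/44251 + 10210*(1/42894))*(1/50886) = (-48833/44251 + 5105/21447)*(1/50886) = -821419996/949051197*1/50886 = -410709998/24146709605271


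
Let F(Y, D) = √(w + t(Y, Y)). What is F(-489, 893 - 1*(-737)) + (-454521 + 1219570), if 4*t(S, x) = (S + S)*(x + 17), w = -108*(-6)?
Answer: 765049 + 2*√29013 ≈ 7.6539e+5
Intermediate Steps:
w = 648
t(S, x) = S*(17 + x)/2 (t(S, x) = ((S + S)*(x + 17))/4 = ((2*S)*(17 + x))/4 = (2*S*(17 + x))/4 = S*(17 + x)/2)
F(Y, D) = √(648 + Y*(17 + Y)/2)
F(-489, 893 - 1*(-737)) + (-454521 + 1219570) = √2*√(1296 - 489*(17 - 489))/2 + (-454521 + 1219570) = √2*√(1296 - 489*(-472))/2 + 765049 = √2*√(1296 + 230808)/2 + 765049 = √2*√232104/2 + 765049 = √2*(2*√58026)/2 + 765049 = 2*√29013 + 765049 = 765049 + 2*√29013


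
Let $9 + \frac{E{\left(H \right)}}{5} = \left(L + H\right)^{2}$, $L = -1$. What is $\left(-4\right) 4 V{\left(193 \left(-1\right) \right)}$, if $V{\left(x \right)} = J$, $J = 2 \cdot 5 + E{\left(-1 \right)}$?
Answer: $240$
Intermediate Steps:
$E{\left(H \right)} = -45 + 5 \left(-1 + H\right)^{2}$
$J = -15$ ($J = 2 \cdot 5 - \left(45 - 5 \left(-1 - 1\right)^{2}\right) = 10 - \left(45 - 5 \left(-2\right)^{2}\right) = 10 + \left(-45 + 5 \cdot 4\right) = 10 + \left(-45 + 20\right) = 10 - 25 = -15$)
$V{\left(x \right)} = -15$
$\left(-4\right) 4 V{\left(193 \left(-1\right) \right)} = \left(-4\right) 4 \left(-15\right) = \left(-16\right) \left(-15\right) = 240$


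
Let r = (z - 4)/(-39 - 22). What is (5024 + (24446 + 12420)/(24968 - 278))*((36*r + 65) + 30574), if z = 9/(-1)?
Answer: 38659985116237/251015 ≈ 1.5401e+8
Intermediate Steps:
z = -9 (z = 9*(-1) = -9)
r = 13/61 (r = (-9 - 4)/(-39 - 22) = -13/(-61) = -13*(-1/61) = 13/61 ≈ 0.21311)
(5024 + (24446 + 12420)/(24968 - 278))*((36*r + 65) + 30574) = (5024 + (24446 + 12420)/(24968 - 278))*((36*(13/61) + 65) + 30574) = (5024 + 36866/24690)*((468/61 + 65) + 30574) = (5024 + 36866*(1/24690))*(4433/61 + 30574) = (5024 + 18433/12345)*(1869447/61) = (62039713/12345)*(1869447/61) = 38659985116237/251015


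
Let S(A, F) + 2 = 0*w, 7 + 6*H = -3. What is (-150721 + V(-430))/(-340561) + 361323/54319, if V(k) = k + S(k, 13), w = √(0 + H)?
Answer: 131263002010/18498932959 ≈ 7.0957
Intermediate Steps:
H = -5/3 (H = -7/6 + (⅙)*(-3) = -7/6 - ½ = -5/3 ≈ -1.6667)
w = I*√15/3 (w = √(0 - 5/3) = √(-5/3) = I*√15/3 ≈ 1.291*I)
S(A, F) = -2 (S(A, F) = -2 + 0*(I*√15/3) = -2 + 0 = -2)
V(k) = -2 + k (V(k) = k - 2 = -2 + k)
(-150721 + V(-430))/(-340561) + 361323/54319 = (-150721 + (-2 - 430))/(-340561) + 361323/54319 = (-150721 - 432)*(-1/340561) + 361323*(1/54319) = -151153*(-1/340561) + 361323/54319 = 151153/340561 + 361323/54319 = 131263002010/18498932959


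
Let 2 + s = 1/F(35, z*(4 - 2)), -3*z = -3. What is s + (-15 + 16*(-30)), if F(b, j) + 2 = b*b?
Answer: -607830/1223 ≈ -497.00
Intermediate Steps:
z = 1 (z = -⅓*(-3) = 1)
F(b, j) = -2 + b² (F(b, j) = -2 + b*b = -2 + b²)
s = -2445/1223 (s = -2 + 1/(-2 + 35²) = -2 + 1/(-2 + 1225) = -2 + 1/1223 = -2445/1223 ≈ -1.9992)
s + (-15 + 16*(-30)) = -2445/1223 + (-15 + 16*(-30)) = -2445/1223 + (-15 - 480) = -2445/1223 - 495 = -607830/1223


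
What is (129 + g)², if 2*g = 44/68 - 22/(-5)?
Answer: 499924881/28900 ≈ 17298.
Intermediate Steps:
g = 429/170 (g = (44/68 - 22/(-5))/2 = (44*(1/68) - 22*(-⅕))/2 = (11/17 + 22/5)/2 = (½)*(429/85) = 429/170 ≈ 2.5235)
(129 + g)² = (129 + 429/170)² = (22359/170)² = 499924881/28900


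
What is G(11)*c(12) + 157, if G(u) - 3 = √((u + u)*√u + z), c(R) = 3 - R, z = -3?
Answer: 130 - 9*√(-3 + 22*√11) ≈ 54.719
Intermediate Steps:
G(u) = 3 + √(-3 + 2*u^(3/2)) (G(u) = 3 + √((u + u)*√u - 3) = 3 + √((2*u)*√u - 3) = 3 + √(2*u^(3/2) - 3) = 3 + √(-3 + 2*u^(3/2)))
G(11)*c(12) + 157 = (3 + √(-3 + 2*11^(3/2)))*(3 - 1*12) + 157 = (3 + √(-3 + 2*(11*√11)))*(3 - 12) + 157 = (3 + √(-3 + 22*√11))*(-9) + 157 = (-27 - 9*√(-3 + 22*√11)) + 157 = 130 - 9*√(-3 + 22*√11)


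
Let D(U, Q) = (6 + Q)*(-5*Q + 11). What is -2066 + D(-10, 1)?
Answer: -2024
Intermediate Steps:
D(U, Q) = (6 + Q)*(11 - 5*Q)
-2066 + D(-10, 1) = -2066 + (66 - 19*1 - 5*1**2) = -2066 + (66 - 19 - 5*1) = -2066 + (66 - 19 - 5) = -2066 + 42 = -2024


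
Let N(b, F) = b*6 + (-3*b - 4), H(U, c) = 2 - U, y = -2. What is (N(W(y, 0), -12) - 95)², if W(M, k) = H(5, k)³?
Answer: 32400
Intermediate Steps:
W(M, k) = -27 (W(M, k) = (2 - 1*5)³ = (2 - 5)³ = (-3)³ = -27)
N(b, F) = -4 + 3*b (N(b, F) = 6*b + (-4 - 3*b) = -4 + 3*b)
(N(W(y, 0), -12) - 95)² = ((-4 + 3*(-27)) - 95)² = ((-4 - 81) - 95)² = (-85 - 95)² = (-180)² = 32400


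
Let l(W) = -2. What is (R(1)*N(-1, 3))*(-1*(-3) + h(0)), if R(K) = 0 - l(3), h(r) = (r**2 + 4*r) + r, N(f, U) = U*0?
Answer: 0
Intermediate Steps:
N(f, U) = 0
h(r) = r**2 + 5*r
R(K) = 2 (R(K) = 0 - 1*(-2) = 0 + 2 = 2)
(R(1)*N(-1, 3))*(-1*(-3) + h(0)) = (2*0)*(-1*(-3) + 0*(5 + 0)) = 0*(3 + 0*5) = 0*(3 + 0) = 0*3 = 0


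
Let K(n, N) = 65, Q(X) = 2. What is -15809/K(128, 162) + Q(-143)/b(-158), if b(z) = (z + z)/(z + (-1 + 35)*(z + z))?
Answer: -11324/65 ≈ -174.22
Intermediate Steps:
b(z) = 2/69 (b(z) = (2*z)/(z + 34*(2*z)) = (2*z)/(z + 68*z) = (2*z)/((69*z)) = (2*z)*(1/(69*z)) = 2/69)
-15809/K(128, 162) + Q(-143)/b(-158) = -15809/65 + 2/(2/69) = -15809*1/65 + 2*(69/2) = -15809/65 + 69 = -11324/65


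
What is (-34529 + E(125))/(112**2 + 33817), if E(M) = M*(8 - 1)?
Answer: -33654/46361 ≈ -0.72591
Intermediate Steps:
E(M) = 7*M (E(M) = M*7 = 7*M)
(-34529 + E(125))/(112**2 + 33817) = (-34529 + 7*125)/(112**2 + 33817) = (-34529 + 875)/(12544 + 33817) = -33654/46361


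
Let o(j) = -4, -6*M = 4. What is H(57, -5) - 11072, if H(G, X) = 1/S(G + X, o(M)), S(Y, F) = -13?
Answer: -143937/13 ≈ -11072.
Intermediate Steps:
M = -⅔ (M = -⅙*4 = -⅔ ≈ -0.66667)
H(G, X) = -1/13 (H(G, X) = 1/(-13) = -1/13)
H(57, -5) - 11072 = -1/13 - 11072 = -143937/13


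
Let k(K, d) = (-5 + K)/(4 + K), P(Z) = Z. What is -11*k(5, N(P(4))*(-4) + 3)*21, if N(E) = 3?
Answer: 0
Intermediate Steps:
k(K, d) = (-5 + K)/(4 + K)
-11*k(5, N(P(4))*(-4) + 3)*21 = -11*(-5 + 5)/(4 + 5)*21 = -11*0/9*21 = -11*0*21 = 0*21 = 0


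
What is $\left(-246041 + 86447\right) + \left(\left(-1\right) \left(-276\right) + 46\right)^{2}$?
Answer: $-55910$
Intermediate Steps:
$\left(-246041 + 86447\right) + \left(\left(-1\right) \left(-276\right) + 46\right)^{2} = -159594 + \left(276 + 46\right)^{2} = -159594 + 322^{2} = -159594 + 103684 = -55910$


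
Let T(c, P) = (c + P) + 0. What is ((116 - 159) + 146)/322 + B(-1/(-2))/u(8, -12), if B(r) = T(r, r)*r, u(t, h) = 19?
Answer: 1059/3059 ≈ 0.34619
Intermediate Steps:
T(c, P) = P + c (T(c, P) = (P + c) + 0 = P + c)
B(r) = 2*r**2 (B(r) = (r + r)*r = (2*r)*r = 2*r**2)
((116 - 159) + 146)/322 + B(-1/(-2))/u(8, -12) = ((116 - 159) + 146)/322 + (2*(-1/(-2))**2)/19 = (-43 + 146)*(1/322) + (2*(-1*(-1/2))**2)*(1/19) = 103*(1/322) + (2*(1/2)**2)*(1/19) = 103/322 + (2*(1/4))*(1/19) = 103/322 + (1/2)*(1/19) = 103/322 + 1/38 = 1059/3059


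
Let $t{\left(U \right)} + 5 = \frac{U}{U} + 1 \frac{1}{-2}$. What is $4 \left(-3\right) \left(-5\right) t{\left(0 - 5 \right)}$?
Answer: $-270$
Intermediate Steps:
$t{\left(U \right)} = - \frac{9}{2}$ ($t{\left(U \right)} = -5 + \left(\frac{U}{U} + 1 \frac{1}{-2}\right) = -5 + \left(1 + 1 \left(- \frac{1}{2}\right)\right) = -5 + \left(1 - \frac{1}{2}\right) = -5 + \frac{1}{2} = - \frac{9}{2}$)
$4 \left(-3\right) \left(-5\right) t{\left(0 - 5 \right)} = 4 \left(-3\right) \left(-5\right) \left(- \frac{9}{2}\right) = \left(-12\right) \left(-5\right) \left(- \frac{9}{2}\right) = 60 \left(- \frac{9}{2}\right) = -270$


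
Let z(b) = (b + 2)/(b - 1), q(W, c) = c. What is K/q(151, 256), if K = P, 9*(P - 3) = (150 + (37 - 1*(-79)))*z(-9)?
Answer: 533/5760 ≈ 0.092535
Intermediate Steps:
z(b) = (2 + b)/(-1 + b)
P = 1066/45 (P = 3 + ((150 + (37 - 1*(-79)))*((2 - 9)/(-1 - 9)))/9 = 3 + ((150 + (37 + 79))*(-7/(-10)))/9 = 3 + ((150 + 116)*(-1/10*(-7)))/9 = 3 + (266*(7/10))/9 = 3 + (1/9)*(931/5) = 3 + 931/45 = 1066/45 ≈ 23.689)
K = 1066/45 ≈ 23.689
K/q(151, 256) = (1066/45)/256 = (1066/45)*(1/256) = 533/5760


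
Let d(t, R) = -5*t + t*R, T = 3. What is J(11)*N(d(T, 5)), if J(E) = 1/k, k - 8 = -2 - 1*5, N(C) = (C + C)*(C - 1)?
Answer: 0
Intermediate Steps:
d(t, R) = -5*t + R*t
N(C) = 2*C*(-1 + C) (N(C) = (2*C)*(-1 + C) = 2*C*(-1 + C))
k = 1 (k = 8 + (-2 - 1*5) = 8 + (-2 - 5) = 8 - 7 = 1)
J(E) = 1 (J(E) = 1/1 = 1)
J(11)*N(d(T, 5)) = 1*(2*(3*(-5 + 5))*(-1 + 3*(-5 + 5))) = 1*(2*(3*0)*(-1 + 3*0)) = 1*(2*0*(-1 + 0)) = 1*(2*0*(-1)) = 1*0 = 0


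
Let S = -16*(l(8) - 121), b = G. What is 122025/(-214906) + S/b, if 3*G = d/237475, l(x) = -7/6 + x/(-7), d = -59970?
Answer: -30207502226285/1288791282 ≈ -23439.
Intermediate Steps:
l(x) = -7/6 - x/7 (l(x) = -7*⅙ + x*(-⅐) = -7/6 - x/7)
G = -3998/47495 (G = (-59970/237475)/3 = (-59970*1/237475)/3 = (⅓)*(-11994/47495) = -3998/47495 ≈ -0.084177)
b = -3998/47495 ≈ -0.084177
S = 41432/21 (S = -16*((-7/6 - ⅐*8) - 121) = -16*((-7/6 - 8/7) - 121) = -16*(-97/42 - 121) = -16*(-5179/42) = 41432/21 ≈ 1973.0)
122025/(-214906) + S/b = 122025/(-214906) + 41432/(21*(-3998/47495)) = 122025*(-1/214906) + (41432/21)*(-47495/3998) = -122025/214906 - 140558060/5997 = -30207502226285/1288791282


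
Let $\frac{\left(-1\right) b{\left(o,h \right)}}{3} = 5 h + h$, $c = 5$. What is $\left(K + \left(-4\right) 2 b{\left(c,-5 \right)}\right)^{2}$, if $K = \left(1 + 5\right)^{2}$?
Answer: $467856$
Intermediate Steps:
$b{\left(o,h \right)} = - 18 h$ ($b{\left(o,h \right)} = - 3 \left(5 h + h\right) = - 3 \cdot 6 h = - 18 h$)
$K = 36$ ($K = 6^{2} = 36$)
$\left(K + \left(-4\right) 2 b{\left(c,-5 \right)}\right)^{2} = \left(36 + \left(-4\right) 2 \left(\left(-18\right) \left(-5\right)\right)\right)^{2} = \left(36 - 720\right)^{2} = \left(-684\right)^{2} = 467856$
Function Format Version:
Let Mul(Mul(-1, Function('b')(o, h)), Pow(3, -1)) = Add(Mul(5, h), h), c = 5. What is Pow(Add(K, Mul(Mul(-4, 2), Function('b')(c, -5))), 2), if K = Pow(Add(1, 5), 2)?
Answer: 467856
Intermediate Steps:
Function('b')(o, h) = Mul(-18, h) (Function('b')(o, h) = Mul(-3, Add(Mul(5, h), h)) = Mul(-3, Mul(6, h)) = Mul(-18, h))
K = 36 (K = Pow(6, 2) = 36)
Pow(Add(K, Mul(Mul(-4, 2), Function('b')(c, -5))), 2) = Pow(Add(36, Mul(Mul(-4, 2), Mul(-18, -5))), 2) = Pow(Add(36, Mul(-8, 90)), 2) = Pow(Add(36, -720), 2) = Pow(-684, 2) = 467856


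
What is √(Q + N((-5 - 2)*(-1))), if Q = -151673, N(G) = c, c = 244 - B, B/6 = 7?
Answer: I*√151471 ≈ 389.19*I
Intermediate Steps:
B = 42 (B = 6*7 = 42)
c = 202 (c = 244 - 1*42 = 244 - 42 = 202)
N(G) = 202
√(Q + N((-5 - 2)*(-1))) = √(-151673 + 202) = √(-151471) = I*√151471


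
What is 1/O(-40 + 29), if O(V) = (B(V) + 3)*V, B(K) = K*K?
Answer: -1/1364 ≈ -0.00073314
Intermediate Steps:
B(K) = K²
O(V) = V*(3 + V²) (O(V) = (V² + 3)*V = (3 + V²)*V = V*(3 + V²))
1/O(-40 + 29) = 1/((-40 + 29)*(3 + (-40 + 29)²)) = 1/(-11*(3 + (-11)²)) = 1/(-11*(3 + 121)) = 1/(-11*124) = 1/(-1364) = -1/1364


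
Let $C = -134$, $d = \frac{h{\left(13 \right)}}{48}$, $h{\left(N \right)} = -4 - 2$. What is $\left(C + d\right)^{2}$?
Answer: $\frac{1151329}{64} \approx 17990.0$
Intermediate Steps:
$h{\left(N \right)} = -6$ ($h{\left(N \right)} = -4 - 2 = -6$)
$d = - \frac{1}{8}$ ($d = - \frac{6}{48} = \left(-6\right) \frac{1}{48} = - \frac{1}{8} \approx -0.125$)
$\left(C + d\right)^{2} = \left(-134 - \frac{1}{8}\right)^{2} = \left(- \frac{1073}{8}\right)^{2} = \frac{1151329}{64}$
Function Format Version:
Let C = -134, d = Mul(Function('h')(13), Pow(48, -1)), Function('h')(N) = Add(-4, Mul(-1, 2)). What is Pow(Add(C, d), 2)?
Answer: Rational(1151329, 64) ≈ 17990.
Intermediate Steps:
Function('h')(N) = -6 (Function('h')(N) = Add(-4, -2) = -6)
d = Rational(-1, 8) (d = Mul(-6, Pow(48, -1)) = Mul(-6, Rational(1, 48)) = Rational(-1, 8) ≈ -0.12500)
Pow(Add(C, d), 2) = Pow(Add(-134, Rational(-1, 8)), 2) = Pow(Rational(-1073, 8), 2) = Rational(1151329, 64)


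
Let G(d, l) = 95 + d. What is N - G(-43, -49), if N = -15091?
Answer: -15143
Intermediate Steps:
N - G(-43, -49) = -15091 - (95 - 43) = -15091 - 1*52 = -15091 - 52 = -15143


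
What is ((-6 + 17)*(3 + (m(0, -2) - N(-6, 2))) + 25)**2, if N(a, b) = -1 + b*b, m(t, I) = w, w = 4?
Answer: 4761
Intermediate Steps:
m(t, I) = 4
N(a, b) = -1 + b**2
((-6 + 17)*(3 + (m(0, -2) - N(-6, 2))) + 25)**2 = ((-6 + 17)*(3 + (4 - (-1 + 2**2))) + 25)**2 = (11*(3 + (4 - (-1 + 4))) + 25)**2 = (11*(3 + (4 - 1*3)) + 25)**2 = (11*(3 + (4 - 3)) + 25)**2 = (11*(3 + 1) + 25)**2 = (11*4 + 25)**2 = (44 + 25)**2 = 69**2 = 4761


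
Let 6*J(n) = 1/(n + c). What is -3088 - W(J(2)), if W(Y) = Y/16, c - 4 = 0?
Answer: -1778689/576 ≈ -3088.0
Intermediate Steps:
c = 4 (c = 4 + 0 = 4)
J(n) = 1/(6*(4 + n)) (J(n) = 1/(6*(n + 4)) = 1/(6*(4 + n)))
W(Y) = Y/16 (W(Y) = Y*(1/16) = Y/16)
-3088 - W(J(2)) = -3088 - 1/(6*(4 + 2))/16 = -3088 - (⅙)/6/16 = -3088 - (⅙)*(⅙)/16 = -3088 - 1/(16*36) = -3088 - 1*1/576 = -3088 - 1/576 = -1778689/576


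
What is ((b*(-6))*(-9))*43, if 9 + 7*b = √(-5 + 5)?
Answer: -20898/7 ≈ -2985.4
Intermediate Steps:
b = -9/7 (b = -9/7 + √(-5 + 5)/7 = -9/7 + √0/7 = -9/7 + (⅐)*0 = -9/7 + 0 = -9/7 ≈ -1.2857)
((b*(-6))*(-9))*43 = (-9/7*(-6)*(-9))*43 = ((54/7)*(-9))*43 = -486/7*43 = -20898/7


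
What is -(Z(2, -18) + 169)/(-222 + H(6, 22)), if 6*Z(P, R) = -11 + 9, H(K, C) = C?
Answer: 253/300 ≈ 0.84333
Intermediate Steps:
Z(P, R) = -1/3 (Z(P, R) = (-11 + 9)/6 = (1/6)*(-2) = -1/3)
-(Z(2, -18) + 169)/(-222 + H(6, 22)) = -(-1/3 + 169)/(-222 + 22) = -506/(3*(-200)) = -506*(-1)/(3*200) = -1*(-253/300) = 253/300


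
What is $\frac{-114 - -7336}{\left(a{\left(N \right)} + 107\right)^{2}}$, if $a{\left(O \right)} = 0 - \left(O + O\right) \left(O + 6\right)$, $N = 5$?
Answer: $\frac{7222}{9} \approx 802.44$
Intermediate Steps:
$a{\left(O \right)} = - 2 O \left(6 + O\right)$ ($a{\left(O \right)} = 0 - 2 O \left(6 + O\right) = - 2 O \left(6 + O\right)$)
$\frac{-114 - -7336}{\left(a{\left(N \right)} + 107\right)^{2}} = \frac{-114 - -7336}{\left(\left(-2\right) 5 \left(6 + 5\right) + 107\right)^{2}} = \frac{-114 + 7336}{\left(\left(-2\right) 5 \cdot 11 + 107\right)^{2}} = \frac{7222}{\left(-110 + 107\right)^{2}} = \frac{7222}{\left(-3\right)^{2}} = \frac{7222}{9}$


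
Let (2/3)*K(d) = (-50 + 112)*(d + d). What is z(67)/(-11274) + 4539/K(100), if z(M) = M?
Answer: 8321081/34949400 ≈ 0.23809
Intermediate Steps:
K(d) = 186*d (K(d) = 3*((-50 + 112)*(d + d))/2 = 3*(62*(2*d))/2 = 3*(124*d)/2 = 186*d)
z(67)/(-11274) + 4539/K(100) = 67/(-11274) + 4539/((186*100)) = 67*(-1/11274) + 4539/18600 = -67/11274 + 4539*(1/18600) = -67/11274 + 1513/6200 = 8321081/34949400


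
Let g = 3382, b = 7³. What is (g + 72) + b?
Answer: 3797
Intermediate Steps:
b = 343
(g + 72) + b = (3382 + 72) + 343 = 3454 + 343 = 3797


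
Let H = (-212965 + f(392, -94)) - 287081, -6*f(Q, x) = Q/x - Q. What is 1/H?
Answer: -141/70497176 ≈ -2.0001e-6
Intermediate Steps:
f(Q, x) = Q/6 - Q/(6*x) (f(Q, x) = -(Q/x - Q)/6 = -(-Q + Q/x)/6 = Q/6 - Q/(6*x))
H = -70497176/141 (H = (-212965 + (1/6)*392*(-1 - 94)/(-94)) - 287081 = (-212965 + (1/6)*392*(-1/94)*(-95)) - 287081 = (-212965 + 9310/141) - 287081 = -30018755/141 - 287081 = -70497176/141 ≈ -4.9998e+5)
1/H = 1/(-70497176/141) = -141/70497176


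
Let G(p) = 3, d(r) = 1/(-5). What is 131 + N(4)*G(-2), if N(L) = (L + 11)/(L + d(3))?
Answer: 2714/19 ≈ 142.84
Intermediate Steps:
d(r) = -⅕
N(L) = (11 + L)/(-⅕ + L) (N(L) = (L + 11)/(L - ⅕) = (11 + L)/(-⅕ + L))
131 + N(4)*G(-2) = 131 + (5*(11 + 4)/(-1 + 5*4))*3 = 131 + (5*15/(-1 + 20))*3 = 131 + (5*15/19)*3 = 131 + (5*(1/19)*15)*3 = 131 + (75/19)*3 = 131 + 225/19 = 2714/19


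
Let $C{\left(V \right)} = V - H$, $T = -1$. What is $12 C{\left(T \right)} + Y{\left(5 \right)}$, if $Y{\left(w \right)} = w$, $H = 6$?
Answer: $-79$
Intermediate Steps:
$C{\left(V \right)} = -6 + V$ ($C{\left(V \right)} = V - 6 = -6 + V$)
$12 C{\left(T \right)} + Y{\left(5 \right)} = 12 \left(-6 - 1\right) + 5 = 12 \left(-7\right) + 5 = -84 + 5 = -79$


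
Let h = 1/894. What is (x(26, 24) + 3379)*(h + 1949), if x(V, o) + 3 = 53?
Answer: 1991571201/298 ≈ 6.6831e+6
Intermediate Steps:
x(V, o) = 50 (x(V, o) = -3 + 53 = 50)
h = 1/894 ≈ 0.0011186
(x(26, 24) + 3379)*(h + 1949) = (50 + 3379)*(1/894 + 1949) = 3429*(1742407/894) = 1991571201/298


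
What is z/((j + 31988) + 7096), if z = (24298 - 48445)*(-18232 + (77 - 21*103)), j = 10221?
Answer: 163539582/16435 ≈ 9950.7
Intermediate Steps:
z = 490618746 (z = -24147*(-18232 + (77 - 2163)) = -24147*(-18232 - 2086) = -24147*(-20318) = 490618746)
z/((j + 31988) + 7096) = 490618746/((10221 + 31988) + 7096) = 490618746/(42209 + 7096) = 490618746/49305 = 490618746*(1/49305) = 163539582/16435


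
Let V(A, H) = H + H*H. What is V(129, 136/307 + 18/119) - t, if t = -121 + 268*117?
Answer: -41686843424385/1334660089 ≈ -31234.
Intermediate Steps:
V(A, H) = H + H**2
t = 31235 (t = -121 + 31356 = 31235)
V(129, 136/307 + 18/119) - t = (136/307 + 18/119)*(1 + (136/307 + 18/119)) - 1*31235 = (136*(1/307) + 18*(1/119))*(1 + (136*(1/307) + 18*(1/119))) - 31235 = (136/307 + 18/119)*(1 + (136/307 + 18/119)) - 31235 = 21710*(1 + 21710/36533)/36533 - 31235 = (21710/36533)*(58243/36533) - 31235 = 1264455530/1334660089 - 31235 = -41686843424385/1334660089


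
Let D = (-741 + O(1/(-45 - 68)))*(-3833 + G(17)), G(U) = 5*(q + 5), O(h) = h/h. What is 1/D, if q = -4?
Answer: 1/2832720 ≈ 3.5302e-7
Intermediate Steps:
O(h) = 1
G(U) = 5 (G(U) = 5*(-4 + 5) = 5*1 = 5)
D = 2832720 (D = (-741 + 1)*(-3833 + 5) = -740*(-3828) = 2832720)
1/D = 1/2832720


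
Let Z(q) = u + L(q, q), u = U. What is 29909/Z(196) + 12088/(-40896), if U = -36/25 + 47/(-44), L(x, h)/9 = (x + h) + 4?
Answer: 162264733249/20026980792 ≈ 8.1023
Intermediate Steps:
L(x, h) = 36 + 9*h + 9*x (L(x, h) = 9*((x + h) + 4) = 9*((h + x) + 4) = 9*(4 + h + x) = 36 + 9*h + 9*x)
U = -2759/1100 (U = -36*1/25 + 47*(-1/44) = -36/25 - 47/44 = -2759/1100 ≈ -2.5082)
u = -2759/1100 ≈ -2.5082
Z(q) = 36841/1100 + 18*q (Z(q) = -2759/1100 + (36 + 9*q + 9*q) = -2759/1100 + (36 + 18*q) = 36841/1100 + 18*q)
29909/Z(196) + 12088/(-40896) = 29909/(36841/1100 + 18*196) + 12088/(-40896) = 29909/(36841/1100 + 3528) + 12088*(-1/40896) = 29909/(3917641/1100) - 1511/5112 = 29909*(1100/3917641) - 1511/5112 = 32899900/3917641 - 1511/5112 = 162264733249/20026980792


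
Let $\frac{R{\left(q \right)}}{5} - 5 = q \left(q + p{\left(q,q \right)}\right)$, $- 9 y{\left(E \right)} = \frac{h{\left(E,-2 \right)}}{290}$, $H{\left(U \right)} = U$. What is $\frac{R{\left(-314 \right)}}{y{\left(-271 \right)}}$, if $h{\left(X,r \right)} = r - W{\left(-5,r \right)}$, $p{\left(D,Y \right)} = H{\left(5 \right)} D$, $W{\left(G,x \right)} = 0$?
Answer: $3860066025$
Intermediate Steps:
$p{\left(D,Y \right)} = 5 D$
$h{\left(X,r \right)} = r$ ($h{\left(X,r \right)} = r - 0 = r + 0 = r$)
$y{\left(E \right)} = \frac{1}{1305}$ ($y{\left(E \right)} = - \frac{\left(-2\right) \frac{1}{290}}{9} = \left(- \frac{1}{9}\right) \left(- \frac{1}{145}\right) = \frac{1}{1305}$)
$R{\left(q \right)} = 25 + 30 q^{2}$ ($R{\left(q \right)} = 25 + 5 q \left(q + 5 q\right) = 25 + 5 q 6 q = 25 + 5 \cdot 6 q^{2} = 25 + 30 q^{2}$)
$\frac{R{\left(-314 \right)}}{y{\left(-271 \right)}} = \left(25 + 30 \left(-314\right)^{2}\right) \frac{1}{\frac{1}{1305}} = \left(25 + 30 \cdot 98596\right) 1305 = \left(25 + 2957880\right) 1305 = 2957905 \cdot 1305 = 3860066025$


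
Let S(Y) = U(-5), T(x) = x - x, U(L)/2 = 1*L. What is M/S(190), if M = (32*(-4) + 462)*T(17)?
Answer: 0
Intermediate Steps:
U(L) = 2*L (U(L) = 2*(1*L) = 2*L)
T(x) = 0
S(Y) = -10 (S(Y) = 2*(-5) = -10)
M = 0 (M = (32*(-4) + 462)*0 = (-128 + 462)*0 = 334*0 = 0)
M/S(190) = 0/(-10) = 0*(-1/10) = 0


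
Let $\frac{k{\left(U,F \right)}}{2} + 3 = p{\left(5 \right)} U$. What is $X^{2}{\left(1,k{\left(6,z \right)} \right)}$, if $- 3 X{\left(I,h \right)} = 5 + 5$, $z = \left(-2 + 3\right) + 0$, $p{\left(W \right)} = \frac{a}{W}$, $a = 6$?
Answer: $\frac{100}{9} \approx 11.111$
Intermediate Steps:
$p{\left(W \right)} = \frac{6}{W}$
$z = 1$ ($z = 1 + 0 = 1$)
$k{\left(U,F \right)} = -6 + \frac{12 U}{5}$ ($k{\left(U,F \right)} = -6 + 2 \cdot \frac{6}{5} U = -6 + 2 \cdot 6 \cdot \frac{1}{5} U = -6 + 2 \frac{6 U}{5} = -6 + \frac{12 U}{5}$)
$X{\left(I,h \right)} = - \frac{10}{3}$ ($X{\left(I,h \right)} = - \frac{5 + 5}{3} = \left(- \frac{1}{3}\right) 10 = - \frac{10}{3}$)
$X^{2}{\left(1,k{\left(6,z \right)} \right)} = \left(- \frac{10}{3}\right)^{2} = \frac{100}{9}$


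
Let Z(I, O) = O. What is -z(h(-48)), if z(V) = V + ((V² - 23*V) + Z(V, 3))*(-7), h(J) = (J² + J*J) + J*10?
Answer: 118613973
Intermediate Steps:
h(J) = 2*J² + 10*J (h(J) = (J² + J²) + 10*J = 2*J² + 10*J)
z(V) = -21 - 7*V² + 162*V (z(V) = V + ((V² - 23*V) + 3)*(-7) = V + (3 + V² - 23*V)*(-7) = V + (-21 - 7*V² + 161*V) = -21 - 7*V² + 162*V)
-z(h(-48)) = -(-21 - 7*9216*(5 - 48)² + 162*(2*(-48)*(5 - 48))) = -(-21 - 7*(2*(-48)*(-43))² + 162*(2*(-48)*(-43))) = -(-21 - 7*4128² + 162*4128) = -(-21 - 7*17040384 + 668736) = -(-21 - 119282688 + 668736) = -1*(-118613973) = 118613973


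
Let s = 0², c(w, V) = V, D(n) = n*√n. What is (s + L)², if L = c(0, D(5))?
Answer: 125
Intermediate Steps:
D(n) = n^(3/2)
L = 5*√5 (L = 5^(3/2) = 5*√5 ≈ 11.180)
s = 0
(s + L)² = (0 + 5*√5)² = (5*√5)² = 125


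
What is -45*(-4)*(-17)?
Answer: -3060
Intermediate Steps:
-45*(-4)*(-17) = 180*(-17) = -3060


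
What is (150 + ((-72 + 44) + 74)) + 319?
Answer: 515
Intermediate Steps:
(150 + ((-72 + 44) + 74)) + 319 = (150 + (-28 + 74)) + 319 = (150 + 46) + 319 = 196 + 319 = 515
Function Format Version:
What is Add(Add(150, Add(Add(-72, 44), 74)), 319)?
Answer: 515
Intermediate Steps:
Add(Add(150, Add(Add(-72, 44), 74)), 319) = Add(Add(150, Add(-28, 74)), 319) = Add(Add(150, 46), 319) = Add(196, 319) = 515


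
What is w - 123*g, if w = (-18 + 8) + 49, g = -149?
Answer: 18366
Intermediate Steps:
w = 39 (w = -10 + 49 = 39)
w - 123*g = 39 - 123*(-149) = 39 + 18327 = 18366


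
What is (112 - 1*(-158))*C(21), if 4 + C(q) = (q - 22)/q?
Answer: -7650/7 ≈ -1092.9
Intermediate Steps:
C(q) = -4 + (-22 + q)/q (C(q) = -4 + (q - 22)/q = -4 + (-22 + q)/q)
(112 - 1*(-158))*C(21) = (112 - 1*(-158))*(-3 - 22/21) = (112 + 158)*(-3 - 22*1/21) = 270*(-3 - 22/21) = 270*(-85/21) = -7650/7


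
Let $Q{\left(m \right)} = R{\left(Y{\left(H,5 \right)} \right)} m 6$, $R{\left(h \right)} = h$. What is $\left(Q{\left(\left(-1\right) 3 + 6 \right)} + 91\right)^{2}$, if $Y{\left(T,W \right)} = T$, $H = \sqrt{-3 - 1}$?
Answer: $6985 + 6552 i \approx 6985.0 + 6552.0 i$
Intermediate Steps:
$H = 2 i$ ($H = \sqrt{-4} = 2 i \approx 2.0 i$)
$Q{\left(m \right)} = 12 i m$ ($Q{\left(m \right)} = 2 i m 6 = 12 i m$)
$\left(Q{\left(\left(-1\right) 3 + 6 \right)} + 91\right)^{2} = \left(12 i \left(\left(-1\right) 3 + 6\right) + 91\right)^{2} = \left(12 i \left(-3 + 6\right) + 91\right)^{2} = \left(12 i 3 + 91\right)^{2} = \left(36 i + 91\right)^{2} = \left(91 + 36 i\right)^{2}$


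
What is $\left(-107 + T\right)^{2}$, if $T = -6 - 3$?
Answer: $13456$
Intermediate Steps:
$T = -9$ ($T = -6 - 3 = -9$)
$\left(-107 + T\right)^{2} = \left(-107 - 9\right)^{2} = \left(-116\right)^{2} = 13456$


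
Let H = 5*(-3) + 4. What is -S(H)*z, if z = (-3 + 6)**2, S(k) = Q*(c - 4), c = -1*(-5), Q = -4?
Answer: 36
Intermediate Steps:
c = 5
H = -11 (H = -15 + 4 = -11)
S(k) = -4 (S(k) = -4*(5 - 4) = -4*1 = -4)
z = 9 (z = 3**2 = 9)
-S(H)*z = -(-4)*9 = -1*(-36) = 36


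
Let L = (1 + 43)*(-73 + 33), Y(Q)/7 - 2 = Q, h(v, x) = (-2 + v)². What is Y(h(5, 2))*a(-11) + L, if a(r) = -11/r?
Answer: -1683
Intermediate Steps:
Y(Q) = 14 + 7*Q
L = -1760 (L = 44*(-40) = -1760)
Y(h(5, 2))*a(-11) + L = (14 + 7*(-2 + 5)²)*(-11/(-11)) - 1760 = (14 + 7*3²)*(-11*(-1/11)) - 1760 = (14 + 7*9)*1 - 1760 = (14 + 63)*1 - 1760 = 77*1 - 1760 = 77 - 1760 = -1683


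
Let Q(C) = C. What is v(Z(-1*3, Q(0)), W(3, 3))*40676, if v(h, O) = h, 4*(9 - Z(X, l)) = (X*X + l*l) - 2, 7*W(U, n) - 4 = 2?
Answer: 294901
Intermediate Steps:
W(U, n) = 6/7 (W(U, n) = 4/7 + (1/7)*2 = 4/7 + 2/7 = 6/7)
Z(X, l) = 19/2 - X**2/4 - l**2/4 (Z(X, l) = 9 - ((X*X + l*l) - 2)/4 = 9 - ((X**2 + l**2) - 2)/4 = 9 - (-2 + X**2 + l**2)/4 = 9 + (1/2 - X**2/4 - l**2/4) = 19/2 - X**2/4 - l**2/4)
v(Z(-1*3, Q(0)), W(3, 3))*40676 = (19/2 - (-1*3)**2/4 - 1/4*0**2)*40676 = (19/2 - 1/4*(-3)**2 - 1/4*0)*40676 = (19/2 - 1/4*9 + 0)*40676 = (19/2 - 9/4 + 0)*40676 = (29/4)*40676 = 294901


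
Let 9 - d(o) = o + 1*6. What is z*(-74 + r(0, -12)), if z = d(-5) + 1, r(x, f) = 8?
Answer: -594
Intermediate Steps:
d(o) = 3 - o (d(o) = 9 - (o + 1*6) = 9 - (o + 6) = 9 - (6 + o) = 9 + (-6 - o) = 3 - o)
z = 9 (z = (3 - 1*(-5)) + 1 = (3 + 5) + 1 = 8 + 1 = 9)
z*(-74 + r(0, -12)) = 9*(-74 + 8) = 9*(-66) = -594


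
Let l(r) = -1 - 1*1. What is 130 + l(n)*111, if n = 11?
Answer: -92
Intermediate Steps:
l(r) = -2 (l(r) = -1 - 1 = -2)
130 + l(n)*111 = 130 - 2*111 = 130 - 222 = -92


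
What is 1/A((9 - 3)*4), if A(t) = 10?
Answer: ⅒ ≈ 0.10000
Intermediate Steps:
1/A((9 - 3)*4) = 1/10 = ⅒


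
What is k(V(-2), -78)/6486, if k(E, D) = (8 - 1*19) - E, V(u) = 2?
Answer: -13/6486 ≈ -0.0020043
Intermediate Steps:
k(E, D) = -11 - E (k(E, D) = (8 - 19) - E = -11 - E)
k(V(-2), -78)/6486 = (-11 - 1*2)/6486 = (-11 - 2)*(1/6486) = -13*1/6486 = -13/6486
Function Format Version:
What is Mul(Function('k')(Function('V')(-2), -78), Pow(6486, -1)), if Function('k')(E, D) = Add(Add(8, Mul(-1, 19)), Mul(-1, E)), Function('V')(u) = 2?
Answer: Rational(-13, 6486) ≈ -0.0020043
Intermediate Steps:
Function('k')(E, D) = Add(-11, Mul(-1, E)) (Function('k')(E, D) = Add(Add(8, -19), Mul(-1, E)) = Add(-11, Mul(-1, E)))
Mul(Function('k')(Function('V')(-2), -78), Pow(6486, -1)) = Mul(Add(-11, Mul(-1, 2)), Pow(6486, -1)) = Mul(Add(-11, -2), Rational(1, 6486)) = Mul(-13, Rational(1, 6486)) = Rational(-13, 6486)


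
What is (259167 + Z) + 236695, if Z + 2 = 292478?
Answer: 788338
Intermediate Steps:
Z = 292476 (Z = -2 + 292478 = 292476)
(259167 + Z) + 236695 = (259167 + 292476) + 236695 = 551643 + 236695 = 788338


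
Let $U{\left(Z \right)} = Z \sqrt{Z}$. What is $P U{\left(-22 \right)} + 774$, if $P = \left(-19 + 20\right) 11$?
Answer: $774 - 242 i \sqrt{22} \approx 774.0 - 1135.1 i$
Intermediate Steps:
$U{\left(Z \right)} = Z^{\frac{3}{2}}$
$P = 11$ ($P = 1 \cdot 11 = 11$)
$P U{\left(-22 \right)} + 774 = 11 \left(-22\right)^{\frac{3}{2}} + 774 = 11 \left(- 22 i \sqrt{22}\right) + 774 = - 242 i \sqrt{22} + 774 = 774 - 242 i \sqrt{22}$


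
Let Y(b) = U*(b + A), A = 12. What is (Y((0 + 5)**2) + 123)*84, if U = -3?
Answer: 1008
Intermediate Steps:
Y(b) = -36 - 3*b (Y(b) = -3*(b + 12) = -3*(12 + b) = -36 - 3*b)
(Y((0 + 5)**2) + 123)*84 = ((-36 - 3*(0 + 5)**2) + 123)*84 = ((-36 - 3*5**2) + 123)*84 = ((-36 - 3*25) + 123)*84 = ((-36 - 75) + 123)*84 = (-111 + 123)*84 = 12*84 = 1008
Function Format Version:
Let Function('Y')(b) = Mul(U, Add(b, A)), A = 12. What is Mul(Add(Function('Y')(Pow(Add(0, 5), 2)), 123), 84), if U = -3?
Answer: 1008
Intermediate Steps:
Function('Y')(b) = Add(-36, Mul(-3, b)) (Function('Y')(b) = Mul(-3, Add(b, 12)) = Mul(-3, Add(12, b)) = Add(-36, Mul(-3, b)))
Mul(Add(Function('Y')(Pow(Add(0, 5), 2)), 123), 84) = Mul(Add(Add(-36, Mul(-3, Pow(Add(0, 5), 2))), 123), 84) = Mul(Add(Add(-36, Mul(-3, Pow(5, 2))), 123), 84) = Mul(Add(Add(-36, Mul(-3, 25)), 123), 84) = Mul(Add(Add(-36, -75), 123), 84) = Mul(Add(-111, 123), 84) = Mul(12, 84) = 1008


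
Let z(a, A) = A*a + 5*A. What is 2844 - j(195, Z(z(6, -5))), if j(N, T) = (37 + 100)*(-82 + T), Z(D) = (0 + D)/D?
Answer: 13941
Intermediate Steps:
z(a, A) = 5*A + A*a
Z(D) = 1 (Z(D) = D/D = 1)
j(N, T) = -11234 + 137*T (j(N, T) = 137*(-82 + T) = -11234 + 137*T)
2844 - j(195, Z(z(6, -5))) = 2844 - (-11234 + 137*1) = 2844 - (-11234 + 137) = 2844 - 1*(-11097) = 2844 + 11097 = 13941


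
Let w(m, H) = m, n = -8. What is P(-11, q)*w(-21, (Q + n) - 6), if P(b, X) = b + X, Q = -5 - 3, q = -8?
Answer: 399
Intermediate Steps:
Q = -8
P(b, X) = X + b
P(-11, q)*w(-21, (Q + n) - 6) = (-8 - 11)*(-21) = -19*(-21) = 399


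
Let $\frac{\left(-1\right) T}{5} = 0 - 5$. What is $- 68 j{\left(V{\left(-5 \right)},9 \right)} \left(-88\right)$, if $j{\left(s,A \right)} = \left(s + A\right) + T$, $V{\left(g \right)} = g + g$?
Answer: $143616$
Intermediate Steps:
$V{\left(g \right)} = 2 g$
$T = 25$ ($T = - 5 \left(0 - 5\right) = \left(-5\right) \left(-5\right) = 25$)
$j{\left(s,A \right)} = 25 + A + s$ ($j{\left(s,A \right)} = \left(s + A\right) + 25 = \left(A + s\right) + 25 = 25 + A + s$)
$- 68 j{\left(V{\left(-5 \right)},9 \right)} \left(-88\right) = - 68 \left(25 + 9 + 2 \left(-5\right)\right) \left(-88\right) = - 68 \left(25 + 9 - 10\right) \left(-88\right) = \left(-68\right) 24 \left(-88\right) = \left(-1632\right) \left(-88\right) = 143616$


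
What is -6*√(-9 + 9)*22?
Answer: 0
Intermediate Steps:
-6*√(-9 + 9)*22 = -6*√0*22 = -6*0*22 = 0*22 = 0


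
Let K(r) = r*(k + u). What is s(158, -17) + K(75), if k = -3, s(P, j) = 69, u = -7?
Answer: -681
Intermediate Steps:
K(r) = -10*r (K(r) = r*(-3 - 7) = r*(-10) = -10*r)
s(158, -17) + K(75) = 69 - 10*75 = 69 - 750 = -681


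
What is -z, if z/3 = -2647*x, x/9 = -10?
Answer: -714690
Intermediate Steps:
x = -90 (x = 9*(-10) = -90)
z = 714690 (z = 3*(-2647*(-90)) = 3*238230 = 714690)
-z = -1*714690 = -714690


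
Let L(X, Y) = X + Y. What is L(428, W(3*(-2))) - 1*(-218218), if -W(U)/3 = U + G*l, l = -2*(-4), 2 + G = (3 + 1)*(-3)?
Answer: 219000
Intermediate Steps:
G = -14 (G = -2 + (3 + 1)*(-3) = -2 + 4*(-3) = -2 - 12 = -14)
l = 8
W(U) = 336 - 3*U (W(U) = -3*(U - 14*8) = -3*(U - 112) = -3*(-112 + U) = 336 - 3*U)
L(428, W(3*(-2))) - 1*(-218218) = (428 + (336 - 9*(-2))) - 1*(-218218) = (428 + (336 - 3*(-6))) + 218218 = (428 + (336 + 18)) + 218218 = (428 + 354) + 218218 = 782 + 218218 = 219000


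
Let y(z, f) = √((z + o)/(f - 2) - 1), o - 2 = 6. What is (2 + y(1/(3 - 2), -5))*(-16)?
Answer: -32 - 64*I*√7/7 ≈ -32.0 - 24.19*I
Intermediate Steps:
o = 8 (o = 2 + 6 = 8)
y(z, f) = √(-1 + (8 + z)/(-2 + f)) (y(z, f) = √((z + 8)/(f - 2) - 1) = √((8 + z)/(-2 + f) - 1) = √(-1 + (8 + z)/(-2 + f)))
(2 + y(1/(3 - 2), -5))*(-16) = (2 + √((10 + 1/(3 - 2) - 1*(-5))/(-2 - 5)))*(-16) = (2 + √((10 + 1/1 + 5)/(-7)))*(-16) = (2 + √(-(10 + 1 + 5)/7))*(-16) = (2 + √(-⅐*16))*(-16) = (2 + √(-16/7))*(-16) = (2 + 4*I*√7/7)*(-16) = -32 - 64*I*√7/7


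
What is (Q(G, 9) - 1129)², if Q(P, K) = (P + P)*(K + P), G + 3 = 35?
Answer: 2235025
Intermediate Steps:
G = 32 (G = -3 + 35 = 32)
Q(P, K) = 2*P*(K + P) (Q(P, K) = (2*P)*(K + P) = 2*P*(K + P))
(Q(G, 9) - 1129)² = (2*32*(9 + 32) - 1129)² = (2*32*41 - 1129)² = (2624 - 1129)² = 1495² = 2235025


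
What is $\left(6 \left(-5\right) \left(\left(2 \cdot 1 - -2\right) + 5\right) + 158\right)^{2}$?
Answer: $12544$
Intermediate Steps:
$\left(6 \left(-5\right) \left(\left(2 \cdot 1 - -2\right) + 5\right) + 158\right)^{2} = \left(- 30 \left(\left(2 + 2\right) + 5\right) + 158\right)^{2} = \left(- 30 \left(4 + 5\right) + 158\right)^{2} = \left(\left(-30\right) 9 + 158\right)^{2} = \left(-270 + 158\right)^{2} = \left(-112\right)^{2} = 12544$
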